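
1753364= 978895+774469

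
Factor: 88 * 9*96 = 2^8*3^3*11^1 =76032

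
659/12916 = 659/12916= 0.05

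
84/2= 42=42.00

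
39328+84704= 124032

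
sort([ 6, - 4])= [ - 4,  6] 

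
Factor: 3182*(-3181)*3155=  -  2^1*5^1*37^1*43^1*631^1 * 3181^1 = - 31934727010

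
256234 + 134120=390354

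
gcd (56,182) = 14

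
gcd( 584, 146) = 146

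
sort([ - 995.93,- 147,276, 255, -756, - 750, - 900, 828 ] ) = [ - 995.93, - 900, - 756, - 750 , - 147, 255, 276, 828 ] 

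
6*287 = 1722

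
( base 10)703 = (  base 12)4a7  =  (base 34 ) kn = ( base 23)17d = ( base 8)1277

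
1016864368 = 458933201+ 557931167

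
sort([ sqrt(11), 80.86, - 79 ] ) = [ - 79,sqrt (11),80.86 ] 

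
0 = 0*997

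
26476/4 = 6619 = 6619.00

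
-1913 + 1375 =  - 538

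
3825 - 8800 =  - 4975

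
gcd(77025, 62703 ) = 3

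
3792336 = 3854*984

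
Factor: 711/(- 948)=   -  2^(-2) * 3^1 = -  3/4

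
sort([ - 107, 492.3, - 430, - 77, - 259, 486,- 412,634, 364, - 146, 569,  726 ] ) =[  -  430, - 412,-259,- 146, - 107,-77, 364,486,492.3, 569, 634,726]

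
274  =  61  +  213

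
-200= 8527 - 8727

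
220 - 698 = -478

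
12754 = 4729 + 8025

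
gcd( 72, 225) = 9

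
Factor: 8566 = 2^1*4283^1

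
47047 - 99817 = -52770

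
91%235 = 91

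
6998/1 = 6998=6998.00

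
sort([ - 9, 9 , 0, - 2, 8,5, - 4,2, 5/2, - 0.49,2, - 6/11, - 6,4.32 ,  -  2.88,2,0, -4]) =[ -9, - 6,-4, -4, - 2.88,- 2, - 6/11 , - 0.49,0,0 , 2,2,2,5/2,4.32,5,8,9] 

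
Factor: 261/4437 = 1/17 = 17^ ( - 1 )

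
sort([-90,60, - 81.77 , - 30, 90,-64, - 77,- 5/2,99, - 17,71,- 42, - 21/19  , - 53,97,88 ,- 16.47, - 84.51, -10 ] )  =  [-90,- 84.51, - 81.77,  -  77,- 64, - 53, - 42,-30, - 17, - 16.47, - 10, - 5/2,-21/19, 60, 71 , 88,90,97,99]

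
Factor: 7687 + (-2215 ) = 5472 = 2^5 * 3^2 * 19^1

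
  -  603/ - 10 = 603/10 = 60.30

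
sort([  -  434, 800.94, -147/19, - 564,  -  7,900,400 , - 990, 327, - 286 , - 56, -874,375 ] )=[ - 990, - 874, - 564, - 434,- 286, - 56, - 147/19,- 7,327 , 375,400,800.94,900] 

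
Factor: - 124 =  - 2^2 * 31^1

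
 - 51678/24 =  - 8613/4 = - 2153.25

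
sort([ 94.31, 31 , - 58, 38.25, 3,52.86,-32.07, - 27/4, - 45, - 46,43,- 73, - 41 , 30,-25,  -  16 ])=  [ - 73 , - 58,-46,  -  45, - 41, - 32.07,-25, - 16,  -  27/4 , 3, 30 , 31, 38.25,43, 52.86,94.31] 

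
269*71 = 19099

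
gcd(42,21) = 21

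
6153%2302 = 1549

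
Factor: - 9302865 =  - 3^1*5^1 * 11^1*13^1*4337^1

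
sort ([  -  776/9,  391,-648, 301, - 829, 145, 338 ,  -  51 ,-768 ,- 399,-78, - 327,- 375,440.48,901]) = [-829,  -  768, - 648,-399, - 375,- 327, - 776/9, - 78,  -  51,145,301,338, 391,440.48,901]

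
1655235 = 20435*81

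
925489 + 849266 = 1774755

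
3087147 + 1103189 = 4190336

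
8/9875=8/9875 = 0.00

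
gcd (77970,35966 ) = 2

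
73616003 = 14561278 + 59054725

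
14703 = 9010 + 5693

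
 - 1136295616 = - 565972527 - 570323089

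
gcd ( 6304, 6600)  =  8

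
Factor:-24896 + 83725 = 58829 =89^1*661^1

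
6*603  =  3618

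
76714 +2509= 79223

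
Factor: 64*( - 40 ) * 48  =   - 2^13*3^1 * 5^1 = - 122880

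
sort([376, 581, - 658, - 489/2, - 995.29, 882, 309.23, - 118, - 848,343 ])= [ - 995.29, - 848, - 658, -489/2,  -  118 , 309.23,343, 376,581, 882]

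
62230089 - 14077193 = 48152896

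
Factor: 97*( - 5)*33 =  - 16005= - 3^1*5^1*11^1*97^1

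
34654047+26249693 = 60903740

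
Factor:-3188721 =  - 3^1*1062907^1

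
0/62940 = 0 =0.00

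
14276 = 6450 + 7826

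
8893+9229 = 18122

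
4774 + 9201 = 13975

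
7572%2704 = 2164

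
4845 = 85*57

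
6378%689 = 177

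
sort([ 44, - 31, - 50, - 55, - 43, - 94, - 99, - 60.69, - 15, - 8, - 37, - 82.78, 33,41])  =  [ - 99, - 94,  -  82.78, - 60.69, - 55, - 50,  -  43, - 37, - 31, - 15, - 8, 33,41, 44 ] 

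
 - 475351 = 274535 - 749886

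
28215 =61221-33006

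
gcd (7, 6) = 1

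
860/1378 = 430/689  =  0.62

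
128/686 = 64/343=0.19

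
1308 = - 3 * ( - 436 ) 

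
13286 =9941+3345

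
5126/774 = 6 + 241/387 = 6.62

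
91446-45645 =45801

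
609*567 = 345303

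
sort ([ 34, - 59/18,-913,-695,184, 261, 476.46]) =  [ -913, - 695, - 59/18, 34,  184 , 261,476.46 ] 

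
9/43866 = 1/4874  =  0.00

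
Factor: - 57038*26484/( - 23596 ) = 377648598/5899 = 2^1*3^1*17^( - 1) * 19^2*79^1 * 347^ ( - 1)*2207^1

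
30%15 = 0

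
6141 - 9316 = - 3175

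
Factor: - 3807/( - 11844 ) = 9/28 = 2^( - 2)*3^2 * 7^ ( - 1) 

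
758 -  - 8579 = 9337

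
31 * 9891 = 306621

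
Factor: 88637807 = 5897^1 * 15031^1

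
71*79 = 5609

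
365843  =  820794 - 454951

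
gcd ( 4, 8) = 4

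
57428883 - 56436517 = 992366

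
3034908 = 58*52326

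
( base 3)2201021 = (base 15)8BD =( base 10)1978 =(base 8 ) 3672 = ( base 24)3aa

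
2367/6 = 394 + 1/2  =  394.50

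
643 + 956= 1599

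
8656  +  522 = 9178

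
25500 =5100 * 5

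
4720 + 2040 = 6760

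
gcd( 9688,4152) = 1384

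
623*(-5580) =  - 3476340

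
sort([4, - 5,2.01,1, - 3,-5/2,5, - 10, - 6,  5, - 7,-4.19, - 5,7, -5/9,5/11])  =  [ - 10,-7,-6,-5  , - 5,-4.19, - 3, - 5/2, - 5/9,5/11,1,2.01,4,5,5, 7] 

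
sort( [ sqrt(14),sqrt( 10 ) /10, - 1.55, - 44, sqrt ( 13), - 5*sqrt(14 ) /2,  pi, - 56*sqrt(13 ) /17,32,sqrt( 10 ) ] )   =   [-44 , - 56*sqrt ( 13) /17, - 5*sqrt(14) /2, - 1.55, sqrt(10)/10, pi, sqrt(10 ), sqrt ( 13) , sqrt(14) , 32]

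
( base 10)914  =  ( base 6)4122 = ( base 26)194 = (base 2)1110010010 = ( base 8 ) 1622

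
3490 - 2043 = 1447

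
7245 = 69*105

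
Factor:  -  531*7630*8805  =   - 35673721650= -2^1*3^3*5^2*7^1*59^1 * 109^1 *587^1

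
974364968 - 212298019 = 762066949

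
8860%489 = 58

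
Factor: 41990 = 2^1*5^1*13^1* 17^1*19^1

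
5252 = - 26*(  -  202)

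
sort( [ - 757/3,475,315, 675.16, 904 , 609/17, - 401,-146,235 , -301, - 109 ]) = [ - 401, - 301, - 757/3, - 146,  -  109,609/17,235,315,475,  675.16,904]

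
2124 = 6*354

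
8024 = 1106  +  6918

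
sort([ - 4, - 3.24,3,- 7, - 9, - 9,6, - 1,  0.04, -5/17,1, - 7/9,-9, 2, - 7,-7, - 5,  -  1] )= [ - 9, - 9, - 9,  -  7, - 7, - 7 , - 5, - 4, - 3.24, - 1, - 1, - 7/9, - 5/17,  0.04,1, 2, 3, 6] 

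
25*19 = 475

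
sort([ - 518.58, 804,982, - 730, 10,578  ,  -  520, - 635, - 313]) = [ - 730, - 635, - 520, - 518.58, - 313, 10, 578,804,982]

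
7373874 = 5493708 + 1880166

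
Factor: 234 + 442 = 676 = 2^2*13^2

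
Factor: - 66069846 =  - 2^1*3^2 * 23^1*159589^1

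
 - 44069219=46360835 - 90430054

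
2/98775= 2/98775 = 0.00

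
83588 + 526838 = 610426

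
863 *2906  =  2507878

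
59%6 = 5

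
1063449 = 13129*81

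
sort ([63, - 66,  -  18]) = [ - 66, - 18,63] 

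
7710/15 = 514 = 514.00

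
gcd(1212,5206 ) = 2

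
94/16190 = 47/8095  =  0.01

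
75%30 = 15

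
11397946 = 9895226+1502720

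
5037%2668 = 2369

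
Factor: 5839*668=3900452 = 2^2*167^1*5839^1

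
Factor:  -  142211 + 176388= 34177  =  11^1*13^1*239^1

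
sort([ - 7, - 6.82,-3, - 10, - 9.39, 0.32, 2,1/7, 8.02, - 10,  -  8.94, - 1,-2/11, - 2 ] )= [ - 10, - 10,  -  9.39, - 8.94, - 7, - 6.82, - 3, - 2, - 1,-2/11,1/7 , 0.32,2, 8.02] 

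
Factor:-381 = - 3^1*127^1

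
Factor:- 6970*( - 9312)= 64904640 = 2^6*3^1*5^1*17^1 * 41^1*97^1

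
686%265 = 156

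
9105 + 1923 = 11028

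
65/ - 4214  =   - 1+4149/4214 = - 0.02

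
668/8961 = 668/8961 = 0.07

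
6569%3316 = 3253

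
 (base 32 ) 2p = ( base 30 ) 2T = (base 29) 32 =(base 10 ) 89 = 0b1011001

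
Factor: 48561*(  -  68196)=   - 3311665956  =  - 2^2*3^2*5683^1*16187^1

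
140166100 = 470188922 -330022822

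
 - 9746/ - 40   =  243 + 13/20 =243.65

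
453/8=453/8 = 56.62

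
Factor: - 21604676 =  - 2^2*5401169^1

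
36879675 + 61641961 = 98521636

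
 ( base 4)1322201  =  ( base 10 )7841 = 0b1111010100001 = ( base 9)11672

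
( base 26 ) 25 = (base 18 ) 33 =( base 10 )57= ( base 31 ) 1Q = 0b111001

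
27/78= 9/26=0.35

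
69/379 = 69/379 = 0.18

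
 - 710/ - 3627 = 710/3627 = 0.20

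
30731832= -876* ( - 35082)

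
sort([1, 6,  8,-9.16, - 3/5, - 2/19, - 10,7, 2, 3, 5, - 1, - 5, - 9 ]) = [ - 10,-9.16,  -  9, - 5, - 1, - 3/5, - 2/19,1, 2,3, 5,6 , 7, 8]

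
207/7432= 207/7432 = 0.03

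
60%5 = 0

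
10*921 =9210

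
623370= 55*11334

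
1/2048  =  1/2048 = 0.00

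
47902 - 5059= 42843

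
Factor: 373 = 373^1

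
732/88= 8+7/22  =  8.32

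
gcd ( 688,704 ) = 16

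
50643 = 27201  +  23442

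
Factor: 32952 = 2^3*3^1*1373^1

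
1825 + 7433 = 9258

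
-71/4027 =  - 71/4027 = - 0.02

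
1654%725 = 204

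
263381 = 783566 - 520185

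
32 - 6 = 26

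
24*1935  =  46440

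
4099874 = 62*66127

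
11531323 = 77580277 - 66048954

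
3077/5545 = 3077/5545 = 0.55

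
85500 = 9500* 9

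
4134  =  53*78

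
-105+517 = 412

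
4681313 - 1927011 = 2754302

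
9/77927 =9/77927=0.00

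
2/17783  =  2/17783 = 0.00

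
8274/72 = 1379/12  =  114.92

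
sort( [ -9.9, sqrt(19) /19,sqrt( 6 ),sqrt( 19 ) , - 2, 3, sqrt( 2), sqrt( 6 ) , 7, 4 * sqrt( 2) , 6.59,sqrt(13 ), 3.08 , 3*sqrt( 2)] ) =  [  -  9.9, - 2, sqrt( 19 ) /19,  sqrt( 2),sqrt( 6), sqrt ( 6), 3, 3.08 , sqrt(13), 3*sqrt(2), sqrt(19), 4*sqrt(2), 6.59  ,  7 ]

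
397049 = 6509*61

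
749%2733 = 749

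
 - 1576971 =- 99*15929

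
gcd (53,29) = 1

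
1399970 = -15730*(  -  89)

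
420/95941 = 420/95941 = 0.00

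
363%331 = 32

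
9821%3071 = 608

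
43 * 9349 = 402007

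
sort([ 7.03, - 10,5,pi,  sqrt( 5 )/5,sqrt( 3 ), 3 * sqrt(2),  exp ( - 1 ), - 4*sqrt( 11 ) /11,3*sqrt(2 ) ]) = [ - 10, - 4*sqrt( 11) /11,  exp( - 1),sqrt(5)/5, sqrt( 3 ), pi , 3*sqrt( 2 ),3*sqrt( 2),  5,  7.03]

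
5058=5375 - 317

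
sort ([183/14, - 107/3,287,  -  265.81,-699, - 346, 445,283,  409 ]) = [-699,-346,  -  265.81, - 107/3,183/14,283, 287,  409,445 ] 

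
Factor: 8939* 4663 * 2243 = 93493975351 = 7^1 * 1277^1*2243^1*4663^1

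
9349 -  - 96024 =105373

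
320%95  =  35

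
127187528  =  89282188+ 37905340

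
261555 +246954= 508509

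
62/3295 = 62/3295 = 0.02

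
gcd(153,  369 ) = 9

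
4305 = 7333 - 3028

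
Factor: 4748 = 2^2 * 1187^1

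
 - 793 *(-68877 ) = 54619461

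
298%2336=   298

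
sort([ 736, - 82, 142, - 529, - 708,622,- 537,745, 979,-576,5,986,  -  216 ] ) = [ - 708,-576,-537,-529, - 216,- 82 , 5,142, 622 , 736,745,979, 986]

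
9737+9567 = 19304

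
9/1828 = 9/1828  =  0.00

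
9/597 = 3/199 = 0.02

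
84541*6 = 507246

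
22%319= 22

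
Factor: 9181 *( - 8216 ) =  -  2^3 * 13^1*79^1 * 9181^1 = -75431096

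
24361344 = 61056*399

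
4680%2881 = 1799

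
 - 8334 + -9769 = -18103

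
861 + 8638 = 9499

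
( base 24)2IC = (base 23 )309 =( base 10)1596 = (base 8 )3074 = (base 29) 1Q1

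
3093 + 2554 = 5647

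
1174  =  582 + 592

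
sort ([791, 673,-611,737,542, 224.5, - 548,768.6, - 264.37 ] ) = [-611, - 548, - 264.37, 224.5,542, 673, 737 , 768.6, 791]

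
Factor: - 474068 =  - 2^2 * 7^1*16931^1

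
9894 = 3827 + 6067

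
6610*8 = 52880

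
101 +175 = 276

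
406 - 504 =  -98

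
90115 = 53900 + 36215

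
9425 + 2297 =11722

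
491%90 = 41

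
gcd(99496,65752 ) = 8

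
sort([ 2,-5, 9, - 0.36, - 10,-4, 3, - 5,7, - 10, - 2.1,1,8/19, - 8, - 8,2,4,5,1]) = [-10, - 10,  -  8, - 8, - 5,-5, - 4, - 2.1,- 0.36,8/19,1,1,2,2, 3,4,5,7,9]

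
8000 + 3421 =11421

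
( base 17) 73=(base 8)172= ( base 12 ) A2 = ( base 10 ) 122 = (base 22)5C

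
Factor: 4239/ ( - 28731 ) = - 9/61= - 3^2*61^( - 1 )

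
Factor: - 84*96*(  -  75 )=604800= 2^7*3^3*5^2*7^1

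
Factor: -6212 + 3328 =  - 2884 = -2^2 * 7^1*103^1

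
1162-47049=  -  45887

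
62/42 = 1 + 10/21  =  1.48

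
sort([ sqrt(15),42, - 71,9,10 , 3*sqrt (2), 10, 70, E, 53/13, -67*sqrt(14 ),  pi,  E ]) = [ - 67*sqrt ( 14),- 71 , E, E,pi, sqrt(15 ),53/13, 3 *sqrt(2),9,10,10,  42 , 70]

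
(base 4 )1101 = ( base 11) 74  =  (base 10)81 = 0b1010001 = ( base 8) 121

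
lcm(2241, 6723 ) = 6723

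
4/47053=4/47053 = 0.00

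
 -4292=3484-7776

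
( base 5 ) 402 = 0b1100110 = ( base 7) 204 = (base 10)102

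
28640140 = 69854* 410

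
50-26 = 24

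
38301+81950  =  120251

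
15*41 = 615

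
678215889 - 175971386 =502244503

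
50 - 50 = 0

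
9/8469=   1/941 = 0.00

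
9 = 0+9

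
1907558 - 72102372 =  - 70194814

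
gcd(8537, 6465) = 1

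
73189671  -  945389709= - 872200038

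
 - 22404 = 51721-74125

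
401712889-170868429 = 230844460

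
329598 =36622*9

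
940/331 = 940/331 = 2.84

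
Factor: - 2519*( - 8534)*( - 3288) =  - 70682616048 = - 2^4*3^1 * 11^1*17^1*137^1*229^1*251^1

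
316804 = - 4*( - 79201 )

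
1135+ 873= 2008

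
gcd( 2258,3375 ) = 1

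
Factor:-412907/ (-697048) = 2^( - 3 ) * 89^( - 2)*37537^1= 37537/63368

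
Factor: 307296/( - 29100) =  - 2^3*3^1 * 5^ ( - 2) * 11^1 = - 264/25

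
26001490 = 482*53945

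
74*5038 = 372812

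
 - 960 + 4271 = 3311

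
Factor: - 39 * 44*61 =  - 2^2 * 3^1*11^1*13^1*61^1 = - 104676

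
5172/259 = 5172/259 = 19.97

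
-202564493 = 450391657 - 652956150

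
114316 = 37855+76461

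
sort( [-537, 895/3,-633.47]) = [ - 633.47 , - 537, 895/3 ]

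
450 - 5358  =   - 4908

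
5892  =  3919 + 1973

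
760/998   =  380/499 =0.76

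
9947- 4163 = 5784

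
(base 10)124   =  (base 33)3p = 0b1111100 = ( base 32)3S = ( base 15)84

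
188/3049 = 188/3049 = 0.06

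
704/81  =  704/81 = 8.69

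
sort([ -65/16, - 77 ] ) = [ - 77, - 65/16 ] 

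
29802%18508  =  11294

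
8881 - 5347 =3534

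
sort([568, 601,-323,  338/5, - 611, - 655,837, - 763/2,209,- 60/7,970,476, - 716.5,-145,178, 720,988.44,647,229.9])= [- 716.5, - 655, - 611,-763/2, - 323, - 145, - 60/7, 338/5,178,209, 229.9,476, 568,601, 647,720, 837,970,988.44]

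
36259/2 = 36259/2=18129.50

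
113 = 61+52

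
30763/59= 521+24/59 = 521.41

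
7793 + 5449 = 13242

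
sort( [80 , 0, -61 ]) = [ - 61,0,80] 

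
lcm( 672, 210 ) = 3360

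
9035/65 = 139= 139.00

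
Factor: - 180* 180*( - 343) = 2^4*3^4*5^2*7^3=11113200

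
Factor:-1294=-2^1*647^1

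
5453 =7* 779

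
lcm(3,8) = 24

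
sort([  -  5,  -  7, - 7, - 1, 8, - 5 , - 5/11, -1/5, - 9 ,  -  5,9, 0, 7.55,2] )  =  [ - 9,-7,-7,-5, - 5,-5, -1, - 5/11,  -  1/5, 0 , 2,7.55,8 , 9 ] 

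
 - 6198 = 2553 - 8751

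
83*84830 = 7040890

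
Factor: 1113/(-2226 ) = -1/2 = - 2^( - 1)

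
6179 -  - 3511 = 9690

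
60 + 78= 138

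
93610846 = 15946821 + 77664025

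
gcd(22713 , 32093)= 67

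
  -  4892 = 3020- 7912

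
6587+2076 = 8663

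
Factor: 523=523^1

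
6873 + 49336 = 56209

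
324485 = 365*889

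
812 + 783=1595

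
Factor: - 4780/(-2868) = 5/3  =  3^( - 1)*5^1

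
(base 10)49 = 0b110001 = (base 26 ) 1n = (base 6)121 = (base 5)144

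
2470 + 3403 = 5873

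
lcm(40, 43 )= 1720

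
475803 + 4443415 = 4919218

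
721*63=45423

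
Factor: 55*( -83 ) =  - 5^1*11^1*83^1 = - 4565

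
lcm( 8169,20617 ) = 432957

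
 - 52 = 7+- 59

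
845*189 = 159705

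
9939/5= 1987 + 4/5 = 1987.80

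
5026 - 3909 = 1117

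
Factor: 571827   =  3^1*41^1*4649^1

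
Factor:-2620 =  -  2^2*5^1* 131^1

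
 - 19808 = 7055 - 26863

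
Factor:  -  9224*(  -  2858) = 2^4*1153^1 * 1429^1=26362192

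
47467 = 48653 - 1186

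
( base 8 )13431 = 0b1011100011001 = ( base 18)1049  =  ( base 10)5913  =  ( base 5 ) 142123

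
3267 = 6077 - 2810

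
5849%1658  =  875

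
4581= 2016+2565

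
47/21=47/21  =  2.24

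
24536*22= 539792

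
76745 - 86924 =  - 10179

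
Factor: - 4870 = -2^1*5^1 * 487^1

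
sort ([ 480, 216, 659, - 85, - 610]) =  [ - 610,-85,  216, 480, 659]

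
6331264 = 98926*64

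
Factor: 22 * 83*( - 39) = - 71214 = -2^1*3^1*11^1*13^1*83^1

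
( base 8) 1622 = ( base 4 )32102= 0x392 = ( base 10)914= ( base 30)10E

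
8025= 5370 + 2655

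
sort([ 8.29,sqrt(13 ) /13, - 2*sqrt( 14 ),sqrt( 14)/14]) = [ - 2*sqrt(14 ),sqrt( 14 )/14, sqrt( 13 ) /13,8.29]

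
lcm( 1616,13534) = 108272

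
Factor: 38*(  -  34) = - 2^2*17^1*19^1 = - 1292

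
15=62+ -47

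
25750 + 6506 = 32256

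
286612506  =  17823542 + 268788964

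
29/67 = 29/67 = 0.43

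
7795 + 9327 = 17122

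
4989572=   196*25457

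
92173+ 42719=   134892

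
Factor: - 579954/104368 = -489/88=-2^ ( - 3)*3^1*11^( - 1)*163^1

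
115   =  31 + 84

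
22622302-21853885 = 768417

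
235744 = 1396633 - 1160889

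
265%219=46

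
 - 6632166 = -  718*9237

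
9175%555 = 295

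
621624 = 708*878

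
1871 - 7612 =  - 5741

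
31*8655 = 268305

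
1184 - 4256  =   - 3072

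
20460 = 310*66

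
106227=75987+30240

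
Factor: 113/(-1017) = - 3^( - 2) = - 1/9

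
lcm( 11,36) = 396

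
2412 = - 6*( - 402 ) 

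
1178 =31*38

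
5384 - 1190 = 4194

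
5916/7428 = 493/619=0.80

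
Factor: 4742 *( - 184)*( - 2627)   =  2^4* 23^1 * 37^1 * 71^1*2371^1 = 2292131056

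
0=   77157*0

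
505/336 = 505/336=1.50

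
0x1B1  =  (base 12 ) 301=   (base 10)433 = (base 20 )11d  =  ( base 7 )1156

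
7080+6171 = 13251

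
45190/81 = 557 + 73/81 = 557.90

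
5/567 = 5/567 = 0.01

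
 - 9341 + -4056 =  - 13397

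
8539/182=8539/182 = 46.92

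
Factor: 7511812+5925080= 13436892=2^2*3^2  *7^1*71^1 *751^1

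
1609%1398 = 211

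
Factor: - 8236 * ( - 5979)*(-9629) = -474161270676 = - 2^2*3^1  *29^1*71^1*1993^1*9629^1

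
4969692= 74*67158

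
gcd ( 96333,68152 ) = 1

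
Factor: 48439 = 59^1*821^1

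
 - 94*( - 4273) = 401662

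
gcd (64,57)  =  1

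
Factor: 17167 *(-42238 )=  -  2^1*7^2*431^1*17167^1=- 725099746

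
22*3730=82060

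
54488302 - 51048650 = 3439652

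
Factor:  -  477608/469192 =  - 227/223 = - 223^( - 1)*227^1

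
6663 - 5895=768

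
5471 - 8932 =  - 3461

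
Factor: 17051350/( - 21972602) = - 5^2*17^(  -  1 )*341027^1*646253^( - 1 ) = -8525675/10986301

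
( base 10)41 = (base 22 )1J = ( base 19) 23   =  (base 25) 1G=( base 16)29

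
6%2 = 0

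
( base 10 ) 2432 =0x980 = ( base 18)792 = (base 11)1911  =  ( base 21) 5ah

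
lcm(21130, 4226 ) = 21130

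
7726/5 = 1545+1/5 = 1545.20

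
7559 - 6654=905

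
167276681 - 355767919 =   -  188491238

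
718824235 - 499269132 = 219555103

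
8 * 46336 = 370688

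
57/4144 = 57/4144 = 0.01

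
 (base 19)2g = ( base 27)20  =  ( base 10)54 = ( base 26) 22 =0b110110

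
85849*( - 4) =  - 343396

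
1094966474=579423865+515542609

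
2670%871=57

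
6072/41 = 148 + 4/41 = 148.10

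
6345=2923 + 3422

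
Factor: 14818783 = 7^1*2116969^1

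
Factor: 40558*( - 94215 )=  - 2^1*3^1*5^1 * 7^1*11^1* 571^1*2897^1 = - 3821171970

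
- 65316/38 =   -  32658/19 = -  1718.84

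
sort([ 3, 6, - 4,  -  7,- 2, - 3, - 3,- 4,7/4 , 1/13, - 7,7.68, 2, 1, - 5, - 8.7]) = [ - 8.7, -7, - 7, - 5 , - 4, - 4, - 3 ,-3, - 2,1/13,  1,7/4, 2,3, 6,7.68 ] 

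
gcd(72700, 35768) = 4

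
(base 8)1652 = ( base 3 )1021202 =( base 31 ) u8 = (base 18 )2G2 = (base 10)938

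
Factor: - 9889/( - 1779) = 3^( - 1 )*11^1 *29^1*31^1*593^( -1 )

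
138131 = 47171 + 90960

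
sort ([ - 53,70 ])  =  [ - 53, 70 ] 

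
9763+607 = 10370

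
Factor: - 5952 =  - 2^6 *3^1*31^1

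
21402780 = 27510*778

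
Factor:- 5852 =  -  2^2*7^1*11^1*19^1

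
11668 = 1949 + 9719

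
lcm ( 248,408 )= 12648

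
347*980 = 340060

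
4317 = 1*4317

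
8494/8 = 1061 + 3/4 = 1061.75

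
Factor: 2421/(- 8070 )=-2^( - 1 )*3^1*5^( - 1) = -  3/10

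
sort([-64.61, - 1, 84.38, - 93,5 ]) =[-93, - 64.61, - 1, 5,84.38 ]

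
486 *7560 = 3674160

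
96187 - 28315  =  67872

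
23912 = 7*3416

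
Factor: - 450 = -2^1* 3^2*5^2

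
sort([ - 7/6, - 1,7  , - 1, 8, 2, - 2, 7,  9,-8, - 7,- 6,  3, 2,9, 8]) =[ - 8, - 7, - 6,-2, - 7/6,  -  1, - 1,2,2 , 3, 7,  7 , 8 , 8, 9, 9]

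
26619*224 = 5962656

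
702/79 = 8 + 70/79 = 8.89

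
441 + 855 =1296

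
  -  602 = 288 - 890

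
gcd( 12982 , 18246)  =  2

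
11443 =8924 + 2519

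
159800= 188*850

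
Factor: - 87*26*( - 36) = 81432 = 2^3*3^3 * 13^1 * 29^1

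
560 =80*7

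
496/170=2 + 78/85 = 2.92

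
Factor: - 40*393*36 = - 565920 = - 2^5*3^3*5^1*131^1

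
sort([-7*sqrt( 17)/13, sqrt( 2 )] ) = [-7*sqrt(17 ) /13, sqrt( 2)]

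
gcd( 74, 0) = 74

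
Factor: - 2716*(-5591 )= 2^2*7^1*97^1*5591^1= 15185156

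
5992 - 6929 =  - 937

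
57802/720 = 80+101/360 = 80.28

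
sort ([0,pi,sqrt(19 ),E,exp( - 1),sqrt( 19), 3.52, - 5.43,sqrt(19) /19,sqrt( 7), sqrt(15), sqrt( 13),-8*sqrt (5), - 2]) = [ - 8*sqrt( 5), - 5.43 ,-2,0, sqrt( 19) /19, exp(-1),sqrt(7),  E,  pi,3.52,sqrt(13 ), sqrt(15) , sqrt( 19),  sqrt(19) ]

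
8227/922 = 8227/922 =8.92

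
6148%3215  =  2933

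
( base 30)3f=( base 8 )151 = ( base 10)105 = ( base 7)210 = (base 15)70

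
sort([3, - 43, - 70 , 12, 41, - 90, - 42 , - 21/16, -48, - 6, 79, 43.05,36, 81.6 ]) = [ - 90, - 70, - 48, - 43, - 42, - 6,-21/16, 3, 12, 36 , 41, 43.05, 79,81.6 ]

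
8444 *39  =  329316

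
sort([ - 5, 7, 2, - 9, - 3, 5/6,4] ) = [ - 9, - 5,-3, 5/6,2,  4 , 7 ] 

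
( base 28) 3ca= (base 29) 361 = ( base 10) 2698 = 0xa8a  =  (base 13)12c7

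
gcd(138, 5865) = 69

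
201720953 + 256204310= 457925263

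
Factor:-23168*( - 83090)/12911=1925029120/12911 = 2^8*5^1 *7^1*181^1*1187^1*12911^ (-1) 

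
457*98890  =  45192730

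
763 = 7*109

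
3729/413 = 9 + 12/413 = 9.03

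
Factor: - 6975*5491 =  - 3^2 *5^2 * 17^2*19^1*31^1= - 38299725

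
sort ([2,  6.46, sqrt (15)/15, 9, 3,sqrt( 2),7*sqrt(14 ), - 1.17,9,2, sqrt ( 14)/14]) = [ - 1.17,sqrt( 15)/15 , sqrt( 14) /14, sqrt(2),2,2, 3,6.46,9,9, 7*sqrt( 14) ]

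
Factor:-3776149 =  - 13^1*290473^1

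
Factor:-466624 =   -  2^6*23^1*317^1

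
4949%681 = 182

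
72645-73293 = -648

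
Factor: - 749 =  - 7^1*107^1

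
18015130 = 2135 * 8438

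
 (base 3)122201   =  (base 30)FS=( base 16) 1de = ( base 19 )163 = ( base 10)478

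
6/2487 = 2/829 = 0.00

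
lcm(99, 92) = 9108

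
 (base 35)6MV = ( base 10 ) 8151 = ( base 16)1fd7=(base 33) 7g0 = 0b1111111010111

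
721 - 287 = 434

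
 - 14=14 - 28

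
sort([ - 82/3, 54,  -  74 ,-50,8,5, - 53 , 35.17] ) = [-74, - 53 , - 50, - 82/3,5,8, 35.17,54] 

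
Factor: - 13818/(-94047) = 98/667  =  2^1*7^2 * 23^(-1 )*29^(  -  1 )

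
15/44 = 15/44 = 0.34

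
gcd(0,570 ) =570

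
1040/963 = 1 + 77/963 = 1.08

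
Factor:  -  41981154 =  - 2^1 * 3^1*29^1*241271^1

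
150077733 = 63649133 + 86428600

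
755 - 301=454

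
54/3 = 18  =  18.00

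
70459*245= 17262455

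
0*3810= 0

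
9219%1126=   211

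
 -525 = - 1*525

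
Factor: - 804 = -2^2*3^1*67^1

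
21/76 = 21/76 = 0.28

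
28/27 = 1 + 1/27=1.04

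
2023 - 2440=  - 417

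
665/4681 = 665/4681= 0.14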